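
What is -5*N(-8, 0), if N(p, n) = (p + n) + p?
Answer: 80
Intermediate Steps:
N(p, n) = n + 2*p (N(p, n) = (n + p) + p = n + 2*p)
-5*N(-8, 0) = -5*(0 + 2*(-8)) = -5*(0 - 16) = -5*(-16) = 80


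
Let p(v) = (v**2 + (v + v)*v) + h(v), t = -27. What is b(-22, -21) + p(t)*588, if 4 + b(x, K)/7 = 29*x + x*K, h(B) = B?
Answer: 1268820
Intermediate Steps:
p(v) = v + 3*v**2 (p(v) = (v**2 + (v + v)*v) + v = (v**2 + (2*v)*v) + v = (v**2 + 2*v**2) + v = 3*v**2 + v = v + 3*v**2)
b(x, K) = -28 + 203*x + 7*K*x (b(x, K) = -28 + 7*(29*x + x*K) = -28 + 7*(29*x + K*x) = -28 + (203*x + 7*K*x) = -28 + 203*x + 7*K*x)
b(-22, -21) + p(t)*588 = (-28 + 203*(-22) + 7*(-21)*(-22)) - 27*(1 + 3*(-27))*588 = (-28 - 4466 + 3234) - 27*(1 - 81)*588 = -1260 - 27*(-80)*588 = -1260 + 2160*588 = -1260 + 1270080 = 1268820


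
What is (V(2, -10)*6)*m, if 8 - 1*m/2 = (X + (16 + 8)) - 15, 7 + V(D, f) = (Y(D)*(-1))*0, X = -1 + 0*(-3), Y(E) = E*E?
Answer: 0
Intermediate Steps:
Y(E) = E**2
X = -1 (X = -1 + 0 = -1)
V(D, f) = -7 (V(D, f) = -7 + (D**2*(-1))*0 = -7 - D**2*0 = -7 + 0 = -7)
m = 0 (m = 16 - 2*((-1 + (16 + 8)) - 15) = 16 - 2*((-1 + 24) - 15) = 16 - 2*(23 - 15) = 16 - 2*8 = 16 - 16 = 0)
(V(2, -10)*6)*m = -7*6*0 = -42*0 = 0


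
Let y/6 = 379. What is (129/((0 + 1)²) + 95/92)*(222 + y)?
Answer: 7464912/23 ≈ 3.2456e+5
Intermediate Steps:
y = 2274 (y = 6*379 = 2274)
(129/((0 + 1)²) + 95/92)*(222 + y) = (129/((0 + 1)²) + 95/92)*(222 + 2274) = (129/(1²) + 95*(1/92))*2496 = (129/1 + 95/92)*2496 = (129*1 + 95/92)*2496 = (129 + 95/92)*2496 = (11963/92)*2496 = 7464912/23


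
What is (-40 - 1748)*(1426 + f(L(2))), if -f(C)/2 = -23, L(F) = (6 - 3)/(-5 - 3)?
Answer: -2631936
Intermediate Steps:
L(F) = -3/8 (L(F) = 3/(-8) = 3*(-⅛) = -3/8)
f(C) = 46 (f(C) = -2*(-23) = 46)
(-40 - 1748)*(1426 + f(L(2))) = (-40 - 1748)*(1426 + 46) = -1788*1472 = -2631936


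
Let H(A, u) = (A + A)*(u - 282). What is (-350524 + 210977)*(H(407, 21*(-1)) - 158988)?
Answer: 56604449610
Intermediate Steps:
H(A, u) = 2*A*(-282 + u) (H(A, u) = (2*A)*(-282 + u) = 2*A*(-282 + u))
(-350524 + 210977)*(H(407, 21*(-1)) - 158988) = (-350524 + 210977)*(2*407*(-282 + 21*(-1)) - 158988) = -139547*(2*407*(-282 - 21) - 158988) = -139547*(2*407*(-303) - 158988) = -139547*(-246642 - 158988) = -139547*(-405630) = 56604449610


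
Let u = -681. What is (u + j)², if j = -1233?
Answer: 3663396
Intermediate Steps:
(u + j)² = (-681 - 1233)² = (-1914)² = 3663396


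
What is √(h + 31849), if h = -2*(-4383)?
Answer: √40615 ≈ 201.53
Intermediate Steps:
h = 8766
√(h + 31849) = √(8766 + 31849) = √40615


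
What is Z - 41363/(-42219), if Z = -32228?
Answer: -1360592569/42219 ≈ -32227.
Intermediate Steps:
Z - 41363/(-42219) = -32228 - 41363/(-42219) = -32228 - 41363*(-1)/42219 = -32228 - 1*(-41363/42219) = -32228 + 41363/42219 = -1360592569/42219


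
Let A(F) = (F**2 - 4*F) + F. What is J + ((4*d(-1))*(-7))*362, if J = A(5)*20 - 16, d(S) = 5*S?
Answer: 50864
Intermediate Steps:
A(F) = F**2 - 3*F
J = 184 (J = (5*(-3 + 5))*20 - 16 = (5*2)*20 - 16 = 10*20 - 16 = 200 - 16 = 184)
J + ((4*d(-1))*(-7))*362 = 184 + ((4*(5*(-1)))*(-7))*362 = 184 + ((4*(-5))*(-7))*362 = 184 - 20*(-7)*362 = 184 + 140*362 = 184 + 50680 = 50864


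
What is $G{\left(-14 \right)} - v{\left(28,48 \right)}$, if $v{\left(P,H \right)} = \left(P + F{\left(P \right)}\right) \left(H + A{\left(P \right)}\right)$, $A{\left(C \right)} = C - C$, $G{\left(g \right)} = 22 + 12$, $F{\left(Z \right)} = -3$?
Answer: $-1166$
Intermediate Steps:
$G{\left(g \right)} = 34$
$A{\left(C \right)} = 0$
$v{\left(P,H \right)} = H \left(-3 + P\right)$ ($v{\left(P,H \right)} = \left(P - 3\right) \left(H + 0\right) = \left(-3 + P\right) H = H \left(-3 + P\right)$)
$G{\left(-14 \right)} - v{\left(28,48 \right)} = 34 - 48 \left(-3 + 28\right) = 34 - 48 \cdot 25 = 34 - 1200 = -1166$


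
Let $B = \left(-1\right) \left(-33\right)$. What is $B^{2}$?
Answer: $1089$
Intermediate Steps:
$B = 33$
$B^{2} = 33^{2} = 1089$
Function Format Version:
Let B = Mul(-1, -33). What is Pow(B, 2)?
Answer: 1089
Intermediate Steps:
B = 33
Pow(B, 2) = Pow(33, 2) = 1089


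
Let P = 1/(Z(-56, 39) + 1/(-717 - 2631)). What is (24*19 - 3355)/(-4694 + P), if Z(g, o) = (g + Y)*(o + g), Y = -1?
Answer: 9404967689/15228323086 ≈ 0.61760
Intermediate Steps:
Z(g, o) = (-1 + g)*(g + o) (Z(g, o) = (g - 1)*(o + g) = (-1 + g)*(g + o))
P = 3348/3244211 (P = 1/(((-56)² - 1*(-56) - 1*39 - 56*39) + 1/(-717 - 2631)) = 1/((3136 + 56 - 39 - 2184) + 1/(-3348)) = 1/(969 - 1/3348) = 1/(3244211/3348) = 3348/3244211 ≈ 0.0010320)
(24*19 - 3355)/(-4694 + P) = (24*19 - 3355)/(-4694 + 3348/3244211) = (456 - 3355)/(-15228323086/3244211) = -2899*(-3244211/15228323086) = 9404967689/15228323086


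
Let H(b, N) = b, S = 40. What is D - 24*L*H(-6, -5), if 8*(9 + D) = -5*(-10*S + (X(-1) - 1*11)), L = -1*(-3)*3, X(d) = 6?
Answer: 12321/8 ≈ 1540.1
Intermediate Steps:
L = 9 (L = 3*3 = 9)
D = 1953/8 (D = -9 + (-5*(-10*40 + (6 - 1*11)))/8 = -9 + (-5*(-400 + (6 - 11)))/8 = -9 + (-5*(-400 - 5))/8 = -9 + (-5*(-405))/8 = -9 + (1/8)*2025 = -9 + 2025/8 = 1953/8 ≈ 244.13)
D - 24*L*H(-6, -5) = 1953/8 - 24*9*(-6) = 1953/8 - 216*(-6) = 1953/8 - 1*(-1296) = 1953/8 + 1296 = 12321/8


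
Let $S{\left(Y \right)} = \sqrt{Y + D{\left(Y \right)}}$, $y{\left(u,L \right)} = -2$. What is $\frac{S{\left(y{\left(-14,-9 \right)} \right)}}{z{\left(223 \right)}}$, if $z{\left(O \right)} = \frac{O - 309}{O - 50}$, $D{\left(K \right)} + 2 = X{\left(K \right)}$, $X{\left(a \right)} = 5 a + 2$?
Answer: $- \frac{173 i \sqrt{3}}{43} \approx - 6.9685 i$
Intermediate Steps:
$X{\left(a \right)} = 2 + 5 a$
$D{\left(K \right)} = 5 K$ ($D{\left(K \right)} = -2 + \left(2 + 5 K\right) = 5 K$)
$z{\left(O \right)} = \frac{-309 + O}{-50 + O}$
$S{\left(Y \right)} = \sqrt{6} \sqrt{Y}$ ($S{\left(Y \right)} = \sqrt{Y + 5 Y} = \sqrt{6 Y} = \sqrt{6} \sqrt{Y}$)
$\frac{S{\left(y{\left(-14,-9 \right)} \right)}}{z{\left(223 \right)}} = \frac{\sqrt{6} \sqrt{-2}}{\frac{1}{-50 + 223} \left(-309 + 223\right)} = \frac{\sqrt{6} i \sqrt{2}}{\frac{1}{173} \left(-86\right)} = \frac{2 i \sqrt{3}}{\frac{1}{173} \left(-86\right)} = \frac{2 i \sqrt{3}}{- \frac{86}{173}} = 2 i \sqrt{3} \left(- \frac{173}{86}\right) = - \frac{173 i \sqrt{3}}{43}$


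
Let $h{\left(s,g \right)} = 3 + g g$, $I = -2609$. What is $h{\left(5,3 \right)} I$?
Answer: $-31308$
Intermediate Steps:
$h{\left(s,g \right)} = 3 + g^{2}$
$h{\left(5,3 \right)} I = \left(3 + 3^{2}\right) \left(-2609\right) = \left(3 + 9\right) \left(-2609\right) = 12 \left(-2609\right) = -31308$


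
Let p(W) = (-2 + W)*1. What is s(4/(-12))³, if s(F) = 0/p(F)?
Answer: 0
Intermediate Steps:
p(W) = -2 + W
s(F) = 0 (s(F) = 0/(-2 + F) = 0)
s(4/(-12))³ = 0³ = 0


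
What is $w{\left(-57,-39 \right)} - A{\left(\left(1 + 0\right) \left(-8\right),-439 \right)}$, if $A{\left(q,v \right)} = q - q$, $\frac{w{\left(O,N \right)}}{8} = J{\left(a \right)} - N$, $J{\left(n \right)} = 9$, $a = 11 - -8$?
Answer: $384$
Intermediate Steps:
$a = 19$ ($a = 11 + 8 = 19$)
$w{\left(O,N \right)} = 72 - 8 N$ ($w{\left(O,N \right)} = 8 \left(9 - N\right) = 72 - 8 N$)
$A{\left(q,v \right)} = 0$
$w{\left(-57,-39 \right)} - A{\left(\left(1 + 0\right) \left(-8\right),-439 \right)} = \left(72 - -312\right) - 0 = \left(72 + 312\right) + 0 = 384 + 0 = 384$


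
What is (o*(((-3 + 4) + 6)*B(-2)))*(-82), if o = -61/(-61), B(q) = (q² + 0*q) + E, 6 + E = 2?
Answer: 0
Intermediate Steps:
E = -4 (E = -6 + 2 = -4)
B(q) = -4 + q² (B(q) = (q² + 0*q) - 4 = (q² + 0) - 4 = q² - 4 = -4 + q²)
o = 1 (o = -61*(-1/61) = 1)
(o*(((-3 + 4) + 6)*B(-2)))*(-82) = (1*(((-3 + 4) + 6)*(-4 + (-2)²)))*(-82) = (1*((1 + 6)*(-4 + 4)))*(-82) = (1*(7*0))*(-82) = (1*0)*(-82) = 0*(-82) = 0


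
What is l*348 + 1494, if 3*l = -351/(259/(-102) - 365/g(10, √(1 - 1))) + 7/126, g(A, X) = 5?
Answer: 141425608/69345 ≈ 2039.4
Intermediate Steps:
l = 652141/416070 (l = (-351/(259/(-102) - 365/5) + 7/126)/3 = (-351/(259*(-1/102) - 365*⅕) + 7*(1/126))/3 = (-351/(-259/102 - 73) + 1/18)/3 = (-351/(-7705/102) + 1/18)/3 = (-351*(-102/7705) + 1/18)/3 = (35802/7705 + 1/18)/3 = (⅓)*(652141/138690) = 652141/416070 ≈ 1.5674)
l*348 + 1494 = (652141/416070)*348 + 1494 = 37824178/69345 + 1494 = 141425608/69345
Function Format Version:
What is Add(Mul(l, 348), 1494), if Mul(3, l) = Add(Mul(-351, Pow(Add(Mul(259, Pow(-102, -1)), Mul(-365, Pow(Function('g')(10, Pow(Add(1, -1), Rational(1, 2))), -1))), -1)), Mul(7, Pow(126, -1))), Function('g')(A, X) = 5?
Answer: Rational(141425608, 69345) ≈ 2039.4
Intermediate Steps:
l = Rational(652141, 416070) (l = Mul(Rational(1, 3), Add(Mul(-351, Pow(Add(Mul(259, Pow(-102, -1)), Mul(-365, Pow(5, -1))), -1)), Mul(7, Pow(126, -1)))) = Mul(Rational(1, 3), Add(Mul(-351, Pow(Add(Mul(259, Rational(-1, 102)), Mul(-365, Rational(1, 5))), -1)), Mul(7, Rational(1, 126)))) = Mul(Rational(1, 3), Add(Mul(-351, Pow(Add(Rational(-259, 102), -73), -1)), Rational(1, 18))) = Mul(Rational(1, 3), Add(Mul(-351, Pow(Rational(-7705, 102), -1)), Rational(1, 18))) = Mul(Rational(1, 3), Add(Mul(-351, Rational(-102, 7705)), Rational(1, 18))) = Mul(Rational(1, 3), Add(Rational(35802, 7705), Rational(1, 18))) = Mul(Rational(1, 3), Rational(652141, 138690)) = Rational(652141, 416070) ≈ 1.5674)
Add(Mul(l, 348), 1494) = Add(Mul(Rational(652141, 416070), 348), 1494) = Add(Rational(37824178, 69345), 1494) = Rational(141425608, 69345)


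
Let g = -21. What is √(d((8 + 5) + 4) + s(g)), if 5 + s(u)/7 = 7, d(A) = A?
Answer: √31 ≈ 5.5678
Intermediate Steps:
s(u) = 14 (s(u) = -35 + 7*7 = -35 + 49 = 14)
√(d((8 + 5) + 4) + s(g)) = √(((8 + 5) + 4) + 14) = √((13 + 4) + 14) = √(17 + 14) = √31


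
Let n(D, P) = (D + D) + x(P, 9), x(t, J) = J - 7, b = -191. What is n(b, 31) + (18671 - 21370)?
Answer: -3079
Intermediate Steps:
x(t, J) = -7 + J
n(D, P) = 2 + 2*D (n(D, P) = (D + D) + (-7 + 9) = 2*D + 2 = 2 + 2*D)
n(b, 31) + (18671 - 21370) = (2 + 2*(-191)) + (18671 - 21370) = (2 - 382) - 2699 = -380 - 2699 = -3079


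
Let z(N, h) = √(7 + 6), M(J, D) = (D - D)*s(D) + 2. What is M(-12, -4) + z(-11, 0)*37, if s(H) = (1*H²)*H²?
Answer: 2 + 37*√13 ≈ 135.41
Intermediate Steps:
s(H) = H⁴ (s(H) = H²*H² = H⁴)
M(J, D) = 2 (M(J, D) = (D - D)*D⁴ + 2 = 0*D⁴ + 2 = 0 + 2 = 2)
z(N, h) = √13
M(-12, -4) + z(-11, 0)*37 = 2 + √13*37 = 2 + 37*√13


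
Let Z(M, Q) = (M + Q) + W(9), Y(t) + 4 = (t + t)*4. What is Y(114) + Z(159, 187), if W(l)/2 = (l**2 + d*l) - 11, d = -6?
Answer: 1286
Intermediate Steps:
Y(t) = -4 + 8*t (Y(t) = -4 + (t + t)*4 = -4 + (2*t)*4 = -4 + 8*t)
W(l) = -22 - 12*l + 2*l**2 (W(l) = 2*((l**2 - 6*l) - 11) = 2*(-11 + l**2 - 6*l) = -22 - 12*l + 2*l**2)
Z(M, Q) = 32 + M + Q (Z(M, Q) = (M + Q) + (-22 - 12*9 + 2*9**2) = (M + Q) + (-22 - 108 + 2*81) = (M + Q) + (-22 - 108 + 162) = (M + Q) + 32 = 32 + M + Q)
Y(114) + Z(159, 187) = (-4 + 8*114) + (32 + 159 + 187) = (-4 + 912) + 378 = 908 + 378 = 1286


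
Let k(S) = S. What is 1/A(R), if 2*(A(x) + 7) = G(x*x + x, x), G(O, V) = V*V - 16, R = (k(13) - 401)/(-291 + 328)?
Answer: 1369/54737 ≈ 0.025010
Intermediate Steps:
R = -388/37 (R = (13 - 401)/(-291 + 328) = -388/37 ≈ -10.486)
G(O, V) = -16 + V² (G(O, V) = V² - 16 = -16 + V²)
A(x) = -15 + x²/2 (A(x) = -7 + (-16 + x²)/2 = -7 + (-8 + x²/2) = -15 + x²/2)
1/A(R) = 1/(-15 + (-388/37)²/2) = 1/(-15 + (½)*(150544/1369)) = 1/(-15 + 75272/1369) = 1/(54737/1369) = 1369/54737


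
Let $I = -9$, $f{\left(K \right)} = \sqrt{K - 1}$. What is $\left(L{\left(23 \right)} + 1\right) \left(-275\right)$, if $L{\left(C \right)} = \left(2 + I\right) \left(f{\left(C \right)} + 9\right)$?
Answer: $17050 + 1925 \sqrt{22} \approx 26079.0$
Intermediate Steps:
$f{\left(K \right)} = \sqrt{-1 + K}$
$L{\left(C \right)} = -63 - 7 \sqrt{-1 + C}$ ($L{\left(C \right)} = \left(2 - 9\right) \left(\sqrt{-1 + C} + 9\right) = - 7 \left(9 + \sqrt{-1 + C}\right) = -63 - 7 \sqrt{-1 + C}$)
$\left(L{\left(23 \right)} + 1\right) \left(-275\right) = \left(\left(-63 - 7 \sqrt{-1 + 23}\right) + 1\right) \left(-275\right) = \left(\left(-63 - 7 \sqrt{22}\right) + 1\right) \left(-275\right) = \left(-62 - 7 \sqrt{22}\right) \left(-275\right) = 17050 + 1925 \sqrt{22}$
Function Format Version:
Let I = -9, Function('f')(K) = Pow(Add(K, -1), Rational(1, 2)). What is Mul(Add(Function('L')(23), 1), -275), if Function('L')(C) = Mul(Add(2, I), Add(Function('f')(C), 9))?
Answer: Add(17050, Mul(1925, Pow(22, Rational(1, 2)))) ≈ 26079.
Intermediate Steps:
Function('f')(K) = Pow(Add(-1, K), Rational(1, 2))
Function('L')(C) = Add(-63, Mul(-7, Pow(Add(-1, C), Rational(1, 2)))) (Function('L')(C) = Mul(Add(2, -9), Add(Pow(Add(-1, C), Rational(1, 2)), 9)) = Mul(-7, Add(9, Pow(Add(-1, C), Rational(1, 2)))) = Add(-63, Mul(-7, Pow(Add(-1, C), Rational(1, 2)))))
Mul(Add(Function('L')(23), 1), -275) = Mul(Add(Add(-63, Mul(-7, Pow(Add(-1, 23), Rational(1, 2)))), 1), -275) = Mul(Add(Add(-63, Mul(-7, Pow(22, Rational(1, 2)))), 1), -275) = Mul(Add(-62, Mul(-7, Pow(22, Rational(1, 2)))), -275) = Add(17050, Mul(1925, Pow(22, Rational(1, 2))))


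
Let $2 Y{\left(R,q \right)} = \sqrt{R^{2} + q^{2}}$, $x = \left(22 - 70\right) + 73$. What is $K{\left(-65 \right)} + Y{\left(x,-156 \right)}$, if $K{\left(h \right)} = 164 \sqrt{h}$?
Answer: $\frac{\sqrt{24961}}{2} + 164 i \sqrt{65} \approx 78.995 + 1322.2 i$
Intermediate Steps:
$x = 25$ ($x = -48 + 73 = 25$)
$Y{\left(R,q \right)} = \frac{\sqrt{R^{2} + q^{2}}}{2}$
$K{\left(-65 \right)} + Y{\left(x,-156 \right)} = 164 \sqrt{-65} + \frac{\sqrt{25^{2} + \left(-156\right)^{2}}}{2} = 164 i \sqrt{65} + \frac{\sqrt{625 + 24336}}{2} = 164 i \sqrt{65} + \frac{\sqrt{24961}}{2} = \frac{\sqrt{24961}}{2} + 164 i \sqrt{65}$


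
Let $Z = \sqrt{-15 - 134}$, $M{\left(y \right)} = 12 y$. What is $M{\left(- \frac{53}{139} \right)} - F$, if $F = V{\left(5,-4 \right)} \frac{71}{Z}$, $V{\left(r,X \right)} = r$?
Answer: $- \frac{636}{139} + \frac{355 i \sqrt{149}}{149} \approx -4.5755 + 29.083 i$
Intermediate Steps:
$Z = i \sqrt{149}$ ($Z = \sqrt{-149} = i \sqrt{149} \approx 12.207 i$)
$F = - \frac{355 i \sqrt{149}}{149}$ ($F = 5 \frac{71}{i \sqrt{149}} = 5 \cdot 71 \left(- \frac{i \sqrt{149}}{149}\right) = 5 \left(- \frac{71 i \sqrt{149}}{149}\right) = - \frac{355 i \sqrt{149}}{149} \approx - 29.083 i$)
$M{\left(- \frac{53}{139} \right)} - F = 12 \left(- \frac{53}{139}\right) - - \frac{355 i \sqrt{149}}{149} = 12 \left(\left(-53\right) \frac{1}{139}\right) + \frac{355 i \sqrt{149}}{149} = 12 \left(- \frac{53}{139}\right) + \frac{355 i \sqrt{149}}{149} = - \frac{636}{139} + \frac{355 i \sqrt{149}}{149}$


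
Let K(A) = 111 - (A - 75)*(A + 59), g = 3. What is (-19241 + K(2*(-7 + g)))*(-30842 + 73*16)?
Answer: 442053578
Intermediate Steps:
K(A) = 111 - (-75 + A)*(59 + A)
(-19241 + K(2*(-7 + g)))*(-30842 + 73*16) = (-19241 + (4536 - (2*(-7 + 3))**2 + 16*(2*(-7 + 3))))*(-30842 + 73*16) = (-19241 + (4536 - (2*(-4))**2 + 16*(2*(-4))))*(-30842 + 1168) = (-19241 + (4536 - 1*(-8)**2 + 16*(-8)))*(-29674) = (-19241 + (4536 - 1*64 - 128))*(-29674) = (-19241 + (4536 - 64 - 128))*(-29674) = (-19241 + 4344)*(-29674) = -14897*(-29674) = 442053578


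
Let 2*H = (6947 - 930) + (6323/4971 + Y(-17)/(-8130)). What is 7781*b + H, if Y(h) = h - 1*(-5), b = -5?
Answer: -241783945729/6735705 ≈ -35896.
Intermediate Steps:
Y(h) = 5 + h (Y(h) = h + 5 = 5 + h)
H = 20268657296/6735705 (H = ((6947 - 930) + (6323/4971 + (5 - 17)/(-8130)))/2 = (6017 + (6323*(1/4971) - 12*(-1/8130)))/2 = (6017 + (6323/4971 + 2/1355))/2 = (6017 + 8577607/6735705)/2 = (½)*(40537314592/6735705) = 20268657296/6735705 ≈ 3009.1)
7781*b + H = 7781*(-5) + 20268657296/6735705 = -38905 + 20268657296/6735705 = -241783945729/6735705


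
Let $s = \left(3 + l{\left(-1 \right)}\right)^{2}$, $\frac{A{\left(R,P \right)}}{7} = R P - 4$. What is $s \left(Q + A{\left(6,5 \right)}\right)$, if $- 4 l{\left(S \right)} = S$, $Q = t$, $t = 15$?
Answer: $\frac{33293}{16} \approx 2080.8$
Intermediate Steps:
$Q = 15$
$l{\left(S \right)} = - \frac{S}{4}$
$A{\left(R,P \right)} = -28 + 7 P R$ ($A{\left(R,P \right)} = 7 \left(R P - 4\right) = 7 \left(P R - 4\right) = 7 \left(-4 + P R\right) = -28 + 7 P R$)
$s = \frac{169}{16}$ ($s = \left(3 - - \frac{1}{4}\right)^{2} = \left(3 + \frac{1}{4}\right)^{2} = \left(\frac{13}{4}\right)^{2} = \frac{169}{16} \approx 10.563$)
$s \left(Q + A{\left(6,5 \right)}\right) = \frac{169 \left(15 - \left(28 - 210\right)\right)}{16} = \frac{169 \left(15 + \left(-28 + 210\right)\right)}{16} = \frac{169 \left(15 + 182\right)}{16} = \frac{169}{16} \cdot 197 = \frac{33293}{16}$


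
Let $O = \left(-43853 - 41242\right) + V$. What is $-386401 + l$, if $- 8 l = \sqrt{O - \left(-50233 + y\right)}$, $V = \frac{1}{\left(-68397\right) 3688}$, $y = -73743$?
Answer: $-386401 - \frac{\sqrt{618490974242877907710}}{1008992544} \approx -3.8643 \cdot 10^{5}$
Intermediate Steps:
$V = - \frac{1}{252248136}$ ($V = \left(- \frac{1}{68397}\right) \frac{1}{3688} = - \frac{1}{252248136} \approx -3.9644 \cdot 10^{-9}$)
$O = - \frac{21465055132921}{252248136}$ ($O = \left(-43853 - 41242\right) - \frac{1}{252248136} = -85095 - \frac{1}{252248136} = - \frac{21465055132921}{252248136} \approx -85095.0$)
$l = - \frac{\sqrt{618490974242877907710}}{1008992544}$ ($l = - \frac{\sqrt{- \frac{21465055132921}{252248136} + \left(50233 - -73743\right)}}{8} = - \frac{\sqrt{- \frac{21465055132921}{252248136} + \left(50233 + 73743\right)}}{8} = - \frac{\sqrt{- \frac{21465055132921}{252248136} + 123976}}{8} = - \frac{\sqrt{\frac{9807659775815}{252248136}}}{8} = - \frac{\frac{1}{126124068} \sqrt{618490974242877907710}}{8} = - \frac{\sqrt{618490974242877907710}}{1008992544} \approx -24.648$)
$-386401 + l = -386401 - \frac{\sqrt{618490974242877907710}}{1008992544}$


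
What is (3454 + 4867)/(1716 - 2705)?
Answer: -8321/989 ≈ -8.4135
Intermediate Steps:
(3454 + 4867)/(1716 - 2705) = 8321/(-989) = 8321*(-1/989) = -8321/989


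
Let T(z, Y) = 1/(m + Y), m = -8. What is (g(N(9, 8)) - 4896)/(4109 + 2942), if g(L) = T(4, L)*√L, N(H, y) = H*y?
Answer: -4896/7051 + 3*√2/225632 ≈ -0.69435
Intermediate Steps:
T(z, Y) = 1/(-8 + Y)
g(L) = √L/(-8 + L)
(g(N(9, 8)) - 4896)/(4109 + 2942) = (√(9*8)/(-8 + 9*8) - 4896)/(4109 + 2942) = (√72/(-8 + 72) - 4896)/7051 = ((6*√2)/64 - 4896)*(1/7051) = ((6*√2)*(1/64) - 4896)*(1/7051) = (3*√2/32 - 4896)*(1/7051) = (-4896 + 3*√2/32)*(1/7051) = -4896/7051 + 3*√2/225632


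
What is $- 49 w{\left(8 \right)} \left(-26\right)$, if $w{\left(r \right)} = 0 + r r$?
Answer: $81536$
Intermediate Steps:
$w{\left(r \right)} = r^{2}$ ($w{\left(r \right)} = 0 + r^{2} = r^{2}$)
$- 49 w{\left(8 \right)} \left(-26\right) = - 49 \cdot 8^{2} \left(-26\right) = \left(-49\right) 64 \left(-26\right) = \left(-3136\right) \left(-26\right) = 81536$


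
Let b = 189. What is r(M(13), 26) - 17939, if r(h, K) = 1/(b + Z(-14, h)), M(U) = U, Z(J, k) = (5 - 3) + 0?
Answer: -3426348/191 ≈ -17939.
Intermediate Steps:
Z(J, k) = 2 (Z(J, k) = 2 + 0 = 2)
r(h, K) = 1/191 (r(h, K) = 1/(189 + 2) = 1/191)
r(M(13), 26) - 17939 = 1/191 - 17939 = -3426348/191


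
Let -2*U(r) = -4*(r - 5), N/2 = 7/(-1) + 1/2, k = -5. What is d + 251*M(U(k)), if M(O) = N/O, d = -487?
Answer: -6477/20 ≈ -323.85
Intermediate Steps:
N = -13 (N = 2*(7/(-1) + 1/2) = 2*(7*(-1) + 1*(½)) = 2*(-7 + ½) = 2*(-13/2) = -13)
U(r) = -10 + 2*r (U(r) = -(-2)*(r - 5) = -(-2)*(-5 + r) = -(20 - 4*r)/2 = -10 + 2*r)
M(O) = -13/O
d + 251*M(U(k)) = -487 + 251*(-13/(-10 + 2*(-5))) = -487 + 251*(-13/(-10 - 10)) = -487 + 251*(-13/(-20)) = -487 + 251*(-13*(-1/20)) = -487 + 251*(13/20) = -487 + 3263/20 = -6477/20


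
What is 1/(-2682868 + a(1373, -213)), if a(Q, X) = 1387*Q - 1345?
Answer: -1/779862 ≈ -1.2823e-6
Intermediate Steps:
a(Q, X) = -1345 + 1387*Q
1/(-2682868 + a(1373, -213)) = 1/(-2682868 + (-1345 + 1387*1373)) = 1/(-2682868 + (-1345 + 1904351)) = 1/(-2682868 + 1903006) = 1/(-779862) = -1/779862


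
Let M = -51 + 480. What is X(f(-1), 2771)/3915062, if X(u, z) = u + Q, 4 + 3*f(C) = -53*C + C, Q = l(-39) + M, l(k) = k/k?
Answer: 223/1957531 ≈ 0.00011392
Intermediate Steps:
l(k) = 1
M = 429
Q = 430 (Q = 1 + 429 = 430)
f(C) = -4/3 - 52*C/3 (f(C) = -4/3 + (-53*C + C)/3 = -4/3 + (-52*C)/3 = -4/3 - 52*C/3)
X(u, z) = 430 + u (X(u, z) = u + 430 = 430 + u)
X(f(-1), 2771)/3915062 = (430 + (-4/3 - 52/3*(-1)))/3915062 = (430 + (-4/3 + 52/3))*(1/3915062) = (430 + 16)*(1/3915062) = 446*(1/3915062) = 223/1957531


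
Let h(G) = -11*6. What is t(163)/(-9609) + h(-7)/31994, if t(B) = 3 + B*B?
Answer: -425389381/153715173 ≈ -2.7674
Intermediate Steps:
h(G) = -66
t(B) = 3 + B²
t(163)/(-9609) + h(-7)/31994 = (3 + 163²)/(-9609) - 66/31994 = (3 + 26569)*(-1/9609) - 66*1/31994 = 26572*(-1/9609) - 33/15997 = -26572/9609 - 33/15997 = -425389381/153715173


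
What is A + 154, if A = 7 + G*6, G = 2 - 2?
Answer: 161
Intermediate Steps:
G = 0
A = 7 (A = 7 + 0*6 = 7 + 0 = 7)
A + 154 = 7 + 154 = 161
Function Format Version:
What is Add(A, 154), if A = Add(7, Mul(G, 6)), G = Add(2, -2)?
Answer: 161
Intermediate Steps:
G = 0
A = 7 (A = Add(7, Mul(0, 6)) = Add(7, 0) = 7)
Add(A, 154) = Add(7, 154) = 161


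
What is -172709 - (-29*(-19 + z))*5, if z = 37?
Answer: -170099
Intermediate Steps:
-172709 - (-29*(-19 + z))*5 = -172709 - (-29*(-19 + 37))*5 = -172709 - (-29*18)*5 = -172709 - (-522)*5 = -172709 - 1*(-2610) = -172709 + 2610 = -170099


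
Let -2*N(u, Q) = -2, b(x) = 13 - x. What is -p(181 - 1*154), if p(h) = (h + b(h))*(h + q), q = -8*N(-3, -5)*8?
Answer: 481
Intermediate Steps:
N(u, Q) = 1 (N(u, Q) = -½*(-2) = 1)
q = -64 (q = -8*1*8 = -8*8 = -64)
p(h) = -832 + 13*h (p(h) = (h + (13 - h))*(h - 64) = 13*(-64 + h) = -832 + 13*h)
-p(181 - 1*154) = -(-832 + 13*(181 - 1*154)) = -(-832 + 13*(181 - 154)) = -(-832 + 13*27) = -(-832 + 351) = -1*(-481) = 481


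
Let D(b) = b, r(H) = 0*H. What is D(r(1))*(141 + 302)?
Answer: 0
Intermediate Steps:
r(H) = 0
D(r(1))*(141 + 302) = 0*(141 + 302) = 0*443 = 0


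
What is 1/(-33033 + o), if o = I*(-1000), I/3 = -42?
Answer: 1/92967 ≈ 1.0756e-5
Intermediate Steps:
I = -126 (I = 3*(-42) = -126)
o = 126000 (o = -126*(-1000) = 126000)
1/(-33033 + o) = 1/(-33033 + 126000) = 1/92967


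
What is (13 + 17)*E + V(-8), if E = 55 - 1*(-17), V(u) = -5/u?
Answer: 17285/8 ≈ 2160.6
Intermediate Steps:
E = 72 (E = 55 + 17 = 72)
(13 + 17)*E + V(-8) = (13 + 17)*72 - 5/(-8) = 30*72 - 5*(-⅛) = 2160 + 5/8 = 17285/8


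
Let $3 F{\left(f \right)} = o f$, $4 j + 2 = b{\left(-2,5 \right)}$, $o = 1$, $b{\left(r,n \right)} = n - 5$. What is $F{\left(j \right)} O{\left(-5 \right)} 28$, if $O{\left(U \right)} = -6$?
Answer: $28$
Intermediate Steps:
$b{\left(r,n \right)} = -5 + n$
$j = - \frac{1}{2}$ ($j = - \frac{1}{2} + \frac{-5 + 5}{4} = - \frac{1}{2} + \frac{1}{4} \cdot 0 = - \frac{1}{2} + 0 = - \frac{1}{2} \approx -0.5$)
$F{\left(f \right)} = \frac{f}{3}$ ($F{\left(f \right)} = \frac{1 f}{3} = \frac{f}{3}$)
$F{\left(j \right)} O{\left(-5 \right)} 28 = \frac{1}{3} \left(- \frac{1}{2}\right) \left(-6\right) 28 = \left(- \frac{1}{6}\right) \left(-6\right) 28 = 1 \cdot 28 = 28$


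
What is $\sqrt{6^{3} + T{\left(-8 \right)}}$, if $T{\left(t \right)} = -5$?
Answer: $\sqrt{211} \approx 14.526$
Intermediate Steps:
$\sqrt{6^{3} + T{\left(-8 \right)}} = \sqrt{6^{3} - 5} = \sqrt{216 - 5} = \sqrt{211}$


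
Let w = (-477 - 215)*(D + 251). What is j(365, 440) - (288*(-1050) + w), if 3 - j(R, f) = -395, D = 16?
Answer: 487562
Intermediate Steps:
j(R, f) = 398 (j(R, f) = 3 - 1*(-395) = 3 + 395 = 398)
w = -184764 (w = (-477 - 215)*(16 + 251) = -692*267 = -184764)
j(365, 440) - (288*(-1050) + w) = 398 - (288*(-1050) - 184764) = 398 - (-302400 - 184764) = 398 - 1*(-487164) = 398 + 487164 = 487562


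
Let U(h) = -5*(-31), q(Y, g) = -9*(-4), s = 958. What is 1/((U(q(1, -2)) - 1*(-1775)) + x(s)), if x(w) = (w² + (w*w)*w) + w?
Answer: 1/880138564 ≈ 1.1362e-9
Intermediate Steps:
q(Y, g) = 36
U(h) = 155
x(w) = w + w² + w³ (x(w) = (w² + w²*w) + w = (w² + w³) + w = w + w² + w³)
1/((U(q(1, -2)) - 1*(-1775)) + x(s)) = 1/((155 - 1*(-1775)) + 958*(1 + 958 + 958²)) = 1/((155 + 1775) + 958*(1 + 958 + 917764)) = 1/(1930 + 958*918723) = 1/(1930 + 880136634) = 1/880138564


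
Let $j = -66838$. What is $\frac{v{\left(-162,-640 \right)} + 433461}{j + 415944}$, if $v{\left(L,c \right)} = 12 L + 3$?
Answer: $\frac{215760}{174553} \approx 1.2361$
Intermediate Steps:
$v{\left(L,c \right)} = 3 + 12 L$
$\frac{v{\left(-162,-640 \right)} + 433461}{j + 415944} = \frac{\left(3 + 12 \left(-162\right)\right) + 433461}{-66838 + 415944} = \frac{\left(3 - 1944\right) + 433461}{349106} = \left(-1941 + 433461\right) \frac{1}{349106} = 431520 \cdot \frac{1}{349106} = \frac{215760}{174553}$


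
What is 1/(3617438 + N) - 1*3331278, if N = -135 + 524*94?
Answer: -12214327332401/3666559 ≈ -3.3313e+6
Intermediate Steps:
N = 49121 (N = -135 + 49256 = 49121)
1/(3617438 + N) - 1*3331278 = 1/(3617438 + 49121) - 1*3331278 = 1/3666559 - 3331278 = -12214327332401/3666559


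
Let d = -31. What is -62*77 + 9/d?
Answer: -148003/31 ≈ -4774.3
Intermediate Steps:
-62*77 + 9/d = -62*77 + 9/(-31) = -4774 + 9*(-1/31) = -4774 - 9/31 = -148003/31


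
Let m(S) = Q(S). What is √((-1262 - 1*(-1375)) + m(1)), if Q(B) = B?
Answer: √114 ≈ 10.677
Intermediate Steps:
m(S) = S
√((-1262 - 1*(-1375)) + m(1)) = √((-1262 - 1*(-1375)) + 1) = √((-1262 + 1375) + 1) = √(113 + 1) = √114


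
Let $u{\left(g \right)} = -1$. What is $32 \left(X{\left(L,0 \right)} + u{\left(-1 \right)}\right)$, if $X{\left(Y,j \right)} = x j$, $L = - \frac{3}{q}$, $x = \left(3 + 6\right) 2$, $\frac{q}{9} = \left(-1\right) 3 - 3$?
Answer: $-32$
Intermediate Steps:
$q = -54$ ($q = 9 \left(\left(-1\right) 3 - 3\right) = 9 \left(-3 - 3\right) = 9 \left(-6\right) = -54$)
$x = 18$ ($x = 9 \cdot 2 = 18$)
$L = \frac{1}{18}$ ($L = - \frac{3}{-54} = \left(-3\right) \left(- \frac{1}{54}\right) = \frac{1}{18} \approx 0.055556$)
$X{\left(Y,j \right)} = 18 j$
$32 \left(X{\left(L,0 \right)} + u{\left(-1 \right)}\right) = 32 \left(18 \cdot 0 - 1\right) = 32 \left(0 - 1\right) = 32 \left(-1\right) = -32$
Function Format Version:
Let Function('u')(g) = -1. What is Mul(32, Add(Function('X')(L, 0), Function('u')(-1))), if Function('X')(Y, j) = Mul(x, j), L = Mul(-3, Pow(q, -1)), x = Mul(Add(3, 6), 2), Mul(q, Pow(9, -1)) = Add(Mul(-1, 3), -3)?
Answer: -32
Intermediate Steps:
q = -54 (q = Mul(9, Add(Mul(-1, 3), -3)) = Mul(9, Add(-3, -3)) = Mul(9, -6) = -54)
x = 18 (x = Mul(9, 2) = 18)
L = Rational(1, 18) (L = Mul(-3, Pow(-54, -1)) = Mul(-3, Rational(-1, 54)) = Rational(1, 18) ≈ 0.055556)
Function('X')(Y, j) = Mul(18, j)
Mul(32, Add(Function('X')(L, 0), Function('u')(-1))) = Mul(32, Add(Mul(18, 0), -1)) = Mul(32, Add(0, -1)) = Mul(32, -1) = -32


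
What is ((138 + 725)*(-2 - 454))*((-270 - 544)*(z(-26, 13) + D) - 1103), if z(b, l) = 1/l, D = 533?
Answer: 2225542116552/13 ≈ 1.7120e+11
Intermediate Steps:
((138 + 725)*(-2 - 454))*((-270 - 544)*(z(-26, 13) + D) - 1103) = ((138 + 725)*(-2 - 454))*((-270 - 544)*(1/13 + 533) - 1103) = (863*(-456))*(-814*(1/13 + 533) - 1103) = -393528*(-814*6930/13 - 1103) = -393528*(-5641020/13 - 1103) = -393528*(-5655359/13) = 2225542116552/13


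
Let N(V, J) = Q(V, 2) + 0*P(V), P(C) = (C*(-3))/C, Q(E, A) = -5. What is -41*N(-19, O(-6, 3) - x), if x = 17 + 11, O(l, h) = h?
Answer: 205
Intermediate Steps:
x = 28
P(C) = -3 (P(C) = (-3*C)/C = -3)
N(V, J) = -5 (N(V, J) = -5 + 0*(-3) = -5 + 0 = -5)
-41*N(-19, O(-6, 3) - x) = -41*(-5) = 205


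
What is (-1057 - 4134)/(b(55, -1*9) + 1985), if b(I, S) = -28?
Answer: -5191/1957 ≈ -2.6525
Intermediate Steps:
(-1057 - 4134)/(b(55, -1*9) + 1985) = (-1057 - 4134)/(-28 + 1985) = -5191/1957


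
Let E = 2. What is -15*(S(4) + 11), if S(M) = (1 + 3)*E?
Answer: -285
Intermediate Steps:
S(M) = 8 (S(M) = (1 + 3)*2 = 4*2 = 8)
-15*(S(4) + 11) = -15*(8 + 11) = -15*19 = -285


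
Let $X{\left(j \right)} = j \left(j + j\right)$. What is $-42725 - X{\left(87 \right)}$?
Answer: $-57863$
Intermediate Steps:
$X{\left(j \right)} = 2 j^{2}$ ($X{\left(j \right)} = j 2 j = 2 j^{2}$)
$-42725 - X{\left(87 \right)} = -42725 - 2 \cdot 87^{2} = -42725 - 2 \cdot 7569 = -42725 - 15138 = -57863$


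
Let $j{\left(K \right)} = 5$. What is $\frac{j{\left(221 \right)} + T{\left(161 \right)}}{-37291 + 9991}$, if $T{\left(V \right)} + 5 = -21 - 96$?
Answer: $\frac{3}{700} \approx 0.0042857$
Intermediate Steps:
$T{\left(V \right)} = -122$ ($T{\left(V \right)} = -5 - 117 = -122$)
$\frac{j{\left(221 \right)} + T{\left(161 \right)}}{-37291 + 9991} = \frac{5 - 122}{-37291 + 9991} = - \frac{117}{-27300} = \left(-117\right) \left(- \frac{1}{27300}\right) = \frac{3}{700}$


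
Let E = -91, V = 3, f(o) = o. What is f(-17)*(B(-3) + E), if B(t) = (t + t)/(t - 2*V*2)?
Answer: 7701/5 ≈ 1540.2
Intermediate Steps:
B(t) = 2*t/(-12 + t) (B(t) = (t + t)/(t - 2*3*2) = (2*t)/(t - 6*2) = (2*t)/(t - 12) = (2*t)/(-12 + t) = 2*t/(-12 + t))
f(-17)*(B(-3) + E) = -17*(2*(-3)/(-12 - 3) - 91) = -17*(2*(-3)/(-15) - 91) = -17*(2*(-3)*(-1/15) - 91) = -17*(⅖ - 91) = -17*(-453/5) = 7701/5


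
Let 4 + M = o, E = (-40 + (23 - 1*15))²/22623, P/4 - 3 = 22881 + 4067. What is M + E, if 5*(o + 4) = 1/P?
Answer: -97002016577/12194249460 ≈ -7.9547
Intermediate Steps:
P = 107804 (P = 12 + 4*(22881 + 4067) = 12 + 4*26948 = 12 + 107792 = 107804)
E = 1024/22623 (E = (-40 + (23 - 15))²*(1/22623) = (-40 + 8)²*(1/22623) = (-32)²*(1/22623) = 1024*(1/22623) = 1024/22623 ≈ 0.045264)
o = -2156079/539020 (o = -4 + (⅕)/107804 = -4 + (⅕)*(1/107804) = -4 + 1/539020 = -2156079/539020 ≈ -4.0000)
M = -4312159/539020 (M = -4 - 2156079/539020 = -4312159/539020 ≈ -8.0000)
M + E = -4312159/539020 + 1024/22623 = -97002016577/12194249460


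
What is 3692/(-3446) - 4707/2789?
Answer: -13258655/4805447 ≈ -2.7591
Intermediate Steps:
3692/(-3446) - 4707/2789 = 3692*(-1/3446) - 4707*1/2789 = -1846/1723 - 4707/2789 = -13258655/4805447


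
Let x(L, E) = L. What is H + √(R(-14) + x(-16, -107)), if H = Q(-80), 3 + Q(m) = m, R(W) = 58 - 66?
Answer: -83 + 2*I*√6 ≈ -83.0 + 4.899*I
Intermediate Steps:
R(W) = -8
Q(m) = -3 + m
H = -83 (H = -3 - 80 = -83)
H + √(R(-14) + x(-16, -107)) = -83 + √(-8 - 16) = -83 + √(-24) = -83 + 2*I*√6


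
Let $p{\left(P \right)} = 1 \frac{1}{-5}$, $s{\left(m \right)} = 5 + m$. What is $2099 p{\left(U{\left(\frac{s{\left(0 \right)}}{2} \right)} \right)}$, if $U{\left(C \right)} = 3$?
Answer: $- \frac{2099}{5} \approx -419.8$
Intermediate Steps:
$p{\left(P \right)} = - \frac{1}{5}$ ($p{\left(P \right)} = 1 \left(- \frac{1}{5}\right) = - \frac{1}{5}$)
$2099 p{\left(U{\left(\frac{s{\left(0 \right)}}{2} \right)} \right)} = 2099 \left(- \frac{1}{5}\right) = - \frac{2099}{5}$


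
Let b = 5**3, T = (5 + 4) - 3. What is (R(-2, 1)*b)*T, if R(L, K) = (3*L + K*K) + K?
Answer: -3000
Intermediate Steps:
R(L, K) = K + K**2 + 3*L (R(L, K) = (3*L + K**2) + K = (K**2 + 3*L) + K = K + K**2 + 3*L)
T = 6 (T = 9 - 3 = 6)
b = 125
(R(-2, 1)*b)*T = ((1 + 1**2 + 3*(-2))*125)*6 = ((1 + 1 - 6)*125)*6 = -4*125*6 = -500*6 = -3000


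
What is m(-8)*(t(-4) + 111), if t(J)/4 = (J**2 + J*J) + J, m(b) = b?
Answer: -1784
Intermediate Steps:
t(J) = 4*J + 8*J**2 (t(J) = 4*((J**2 + J*J) + J) = 4*((J**2 + J**2) + J) = 4*(2*J**2 + J) = 4*(J + 2*J**2) = 4*J + 8*J**2)
m(-8)*(t(-4) + 111) = -8*(4*(-4)*(1 + 2*(-4)) + 111) = -8*(4*(-4)*(1 - 8) + 111) = -8*(4*(-4)*(-7) + 111) = -8*(112 + 111) = -8*223 = -1784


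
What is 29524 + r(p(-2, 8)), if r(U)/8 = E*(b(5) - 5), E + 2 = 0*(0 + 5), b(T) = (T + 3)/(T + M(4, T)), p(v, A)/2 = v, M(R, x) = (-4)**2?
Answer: 621556/21 ≈ 29598.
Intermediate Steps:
M(R, x) = 16
p(v, A) = 2*v
b(T) = (3 + T)/(16 + T) (b(T) = (T + 3)/(T + 16) = (3 + T)/(16 + T))
E = -2 (E = -2 + 0*(0 + 5) = -2 + 0*5 = -2 + 0 = -2)
r(U) = 1552/21 (r(U) = 8*(-2*((3 + 5)/(16 + 5) - 5)) = 8*(-2*(8/21 - 5)) = 8*(-2*(-97/21)) = 8*(194/21) = 1552/21)
29524 + r(p(-2, 8)) = 29524 + 1552/21 = 621556/21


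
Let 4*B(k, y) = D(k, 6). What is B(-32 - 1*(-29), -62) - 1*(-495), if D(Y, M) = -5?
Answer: 1975/4 ≈ 493.75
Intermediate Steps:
B(k, y) = -5/4 (B(k, y) = (¼)*(-5) = -5/4)
B(-32 - 1*(-29), -62) - 1*(-495) = -5/4 - 1*(-495) = -5/4 + 495 = 1975/4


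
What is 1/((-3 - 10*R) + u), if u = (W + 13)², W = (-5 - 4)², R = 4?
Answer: 1/8793 ≈ 0.00011373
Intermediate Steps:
W = 81 (W = (-9)² = 81)
u = 8836 (u = (81 + 13)² = 94² = 8836)
1/((-3 - 10*R) + u) = 1/((-3 - 10*4) + 8836) = 1/((-3 - 40) + 8836) = 1/(-43 + 8836) = 1/8793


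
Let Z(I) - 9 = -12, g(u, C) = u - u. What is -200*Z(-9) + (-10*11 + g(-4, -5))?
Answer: 490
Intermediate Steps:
g(u, C) = 0
Z(I) = -3 (Z(I) = 9 - 12 = -3)
-200*Z(-9) + (-10*11 + g(-4, -5)) = -200*(-3) + (-10*11 + 0) = 600 + (-110 + 0) = 600 - 110 = 490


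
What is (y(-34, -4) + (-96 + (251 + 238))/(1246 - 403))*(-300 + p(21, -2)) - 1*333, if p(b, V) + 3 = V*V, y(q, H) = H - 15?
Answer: 1463619/281 ≈ 5208.6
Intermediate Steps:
y(q, H) = -15 + H
p(b, V) = -3 + V² (p(b, V) = -3 + V*V = -3 + V²)
(y(-34, -4) + (-96 + (251 + 238))/(1246 - 403))*(-300 + p(21, -2)) - 1*333 = ((-15 - 4) + (-96 + (251 + 238))/(1246 - 403))*(-300 + (-3 + (-2)²)) - 1*333 = (-19 + (-96 + 489)/843)*(-300 + (-3 + 4)) - 333 = (-19 + 393*(1/843))*(-300 + 1) - 333 = (-19 + 131/281)*(-299) - 333 = -5208/281*(-299) - 333 = 1557192/281 - 333 = 1463619/281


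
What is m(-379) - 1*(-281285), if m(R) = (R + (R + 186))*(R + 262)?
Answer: 348209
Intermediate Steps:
m(R) = (186 + 2*R)*(262 + R) (m(R) = (R + (186 + R))*(262 + R) = (186 + 2*R)*(262 + R))
m(-379) - 1*(-281285) = (48732 + 2*(-379)² + 710*(-379)) - 1*(-281285) = (48732 + 2*143641 - 269090) + 281285 = (48732 + 287282 - 269090) + 281285 = 66924 + 281285 = 348209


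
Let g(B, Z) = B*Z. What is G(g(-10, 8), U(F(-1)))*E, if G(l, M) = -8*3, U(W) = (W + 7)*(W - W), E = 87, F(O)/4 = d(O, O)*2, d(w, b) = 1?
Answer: -2088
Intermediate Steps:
F(O) = 8 (F(O) = 4*(1*2) = 4*2 = 8)
U(W) = 0 (U(W) = (7 + W)*0 = 0)
G(l, M) = -24
G(g(-10, 8), U(F(-1)))*E = -24*87 = -2088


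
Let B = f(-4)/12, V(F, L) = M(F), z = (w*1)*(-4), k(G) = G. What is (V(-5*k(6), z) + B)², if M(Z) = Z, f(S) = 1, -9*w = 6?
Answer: 128881/144 ≈ 895.01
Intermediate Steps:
w = -⅔ (w = -⅑*6 = -⅔ ≈ -0.66667)
z = 8/3 (z = -⅔*1*(-4) = -⅔*(-4) = 8/3 ≈ 2.6667)
V(F, L) = F
B = 1/12 ≈ 0.083333
(V(-5*k(6), z) + B)² = (-5*6 + 1/12)² = (-30 + 1/12)² = (-359/12)² = 128881/144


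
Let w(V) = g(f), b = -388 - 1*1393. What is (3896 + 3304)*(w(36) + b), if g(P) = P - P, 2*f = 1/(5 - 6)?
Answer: -12823200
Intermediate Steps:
f = -½ (f = 1/(2*(5 - 6)) = (½)/(-1) = (½)*(-1) = -½ ≈ -0.50000)
g(P) = 0
b = -1781 (b = -388 - 1393 = -1781)
w(V) = 0
(3896 + 3304)*(w(36) + b) = (3896 + 3304)*(0 - 1781) = 7200*(-1781) = -12823200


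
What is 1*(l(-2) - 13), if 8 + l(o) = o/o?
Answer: -20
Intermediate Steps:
l(o) = -7 (l(o) = -8 + o/o = -8 + 1 = -7)
1*(l(-2) - 13) = 1*(-7 - 13) = 1*(-20) = -20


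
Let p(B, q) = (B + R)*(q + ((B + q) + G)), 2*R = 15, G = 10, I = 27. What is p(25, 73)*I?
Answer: 317655/2 ≈ 1.5883e+5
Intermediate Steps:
R = 15/2 (R = (1/2)*15 = 15/2 ≈ 7.5000)
p(B, q) = (15/2 + B)*(10 + B + 2*q) (p(B, q) = (B + 15/2)*(q + ((B + q) + 10)) = (15/2 + B)*(q + (10 + B + q)) = (15/2 + B)*(10 + B + 2*q))
p(25, 73)*I = (75 + 25**2 + 15*73 + (35/2)*25 + 2*25*73)*27 = (75 + 625 + 1095 + 875/2 + 3650)*27 = (11765/2)*27 = 317655/2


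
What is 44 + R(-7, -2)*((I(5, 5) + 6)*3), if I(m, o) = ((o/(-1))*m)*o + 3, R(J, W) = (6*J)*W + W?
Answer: -28492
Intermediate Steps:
R(J, W) = W + 6*J*W (R(J, W) = 6*J*W + W = W + 6*J*W)
I(m, o) = 3 - m*o**2 (I(m, o) = ((o*(-1))*m)*o + 3 = ((-o)*m)*o + 3 = (-m*o)*o + 3 = -m*o**2 + 3 = 3 - m*o**2)
44 + R(-7, -2)*((I(5, 5) + 6)*3) = 44 + (-2*(1 + 6*(-7)))*(((3 - 1*5*5**2) + 6)*3) = 44 + (-2*(1 - 42))*(((3 - 1*5*25) + 6)*3) = 44 + (-2*(-41))*(((3 - 125) + 6)*3) = 44 + 82*((-122 + 6)*3) = 44 + 82*(-116*3) = 44 + 82*(-348) = 44 - 28536 = -28492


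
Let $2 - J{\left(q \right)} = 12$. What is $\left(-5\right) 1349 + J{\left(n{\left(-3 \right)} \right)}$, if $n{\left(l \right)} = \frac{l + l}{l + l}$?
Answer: $-6755$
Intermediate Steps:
$n{\left(l \right)} = 1$ ($n{\left(l \right)} = \frac{2 l}{2 l} = 2 l \frac{1}{2 l} = 1$)
$J{\left(q \right)} = -10$ ($J{\left(q \right)} = 2 - 12 = -10$)
$\left(-5\right) 1349 + J{\left(n{\left(-3 \right)} \right)} = \left(-5\right) 1349 - 10 = -6745 - 10 = -6755$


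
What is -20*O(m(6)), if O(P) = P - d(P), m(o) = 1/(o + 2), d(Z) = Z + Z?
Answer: 5/2 ≈ 2.5000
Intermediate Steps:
d(Z) = 2*Z
m(o) = 1/(2 + o)
O(P) = -P (O(P) = P - 2*P = -P)
-20*O(m(6)) = -20*(-1/(2 + 6)) = -20*(-1/8) = -20*(-1*1/8) = -20*(-1)/8 = -1*(-5/2) = 5/2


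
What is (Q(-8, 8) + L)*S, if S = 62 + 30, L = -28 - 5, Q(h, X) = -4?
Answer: -3404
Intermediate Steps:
L = -33
S = 92
(Q(-8, 8) + L)*S = (-4 - 33)*92 = -37*92 = -3404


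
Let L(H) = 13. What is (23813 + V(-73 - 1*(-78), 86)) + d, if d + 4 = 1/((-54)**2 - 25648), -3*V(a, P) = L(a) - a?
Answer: 1623496705/68196 ≈ 23806.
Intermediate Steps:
V(a, P) = -13/3 + a/3 (V(a, P) = -(13 - a)/3 = -13/3 + a/3)
d = -90929/22732 (d = -4 + 1/((-54)**2 - 25648) = -4 + 1/(2916 - 25648) = -4 + 1/(-22732) = -4 - 1/22732 = -90929/22732 ≈ -4.0000)
(23813 + V(-73 - 1*(-78), 86)) + d = (23813 + (-13/3 + (-73 - 1*(-78))/3)) - 90929/22732 = (23813 + (-13/3 + (-73 + 78)/3)) - 90929/22732 = (23813 + (-13/3 + (1/3)*5)) - 90929/22732 = (23813 + (-13/3 + 5/3)) - 90929/22732 = (23813 - 8/3) - 90929/22732 = 71431/3 - 90929/22732 = 1623496705/68196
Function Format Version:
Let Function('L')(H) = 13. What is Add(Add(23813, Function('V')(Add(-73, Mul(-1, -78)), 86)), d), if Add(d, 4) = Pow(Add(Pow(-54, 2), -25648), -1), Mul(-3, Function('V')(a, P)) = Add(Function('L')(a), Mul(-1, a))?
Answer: Rational(1623496705, 68196) ≈ 23806.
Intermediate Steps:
Function('V')(a, P) = Add(Rational(-13, 3), Mul(Rational(1, 3), a)) (Function('V')(a, P) = Mul(Rational(-1, 3), Add(13, Mul(-1, a))) = Add(Rational(-13, 3), Mul(Rational(1, 3), a)))
d = Rational(-90929, 22732) (d = Add(-4, Pow(Add(Pow(-54, 2), -25648), -1)) = Add(-4, Pow(Add(2916, -25648), -1)) = Add(-4, Pow(-22732, -1)) = Add(-4, Rational(-1, 22732)) = Rational(-90929, 22732) ≈ -4.0000)
Add(Add(23813, Function('V')(Add(-73, Mul(-1, -78)), 86)), d) = Add(Add(23813, Add(Rational(-13, 3), Mul(Rational(1, 3), Add(-73, Mul(-1, -78))))), Rational(-90929, 22732)) = Add(Add(23813, Add(Rational(-13, 3), Mul(Rational(1, 3), Add(-73, 78)))), Rational(-90929, 22732)) = Add(Add(23813, Add(Rational(-13, 3), Mul(Rational(1, 3), 5))), Rational(-90929, 22732)) = Add(Add(23813, Add(Rational(-13, 3), Rational(5, 3))), Rational(-90929, 22732)) = Add(Add(23813, Rational(-8, 3)), Rational(-90929, 22732)) = Add(Rational(71431, 3), Rational(-90929, 22732)) = Rational(1623496705, 68196)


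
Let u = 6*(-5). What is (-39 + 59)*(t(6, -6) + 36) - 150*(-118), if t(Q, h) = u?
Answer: 17820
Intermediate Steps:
u = -30
t(Q, h) = -30
(-39 + 59)*(t(6, -6) + 36) - 150*(-118) = (-39 + 59)*(-30 + 36) - 150*(-118) = 20*6 + 17700 = 120 + 17700 = 17820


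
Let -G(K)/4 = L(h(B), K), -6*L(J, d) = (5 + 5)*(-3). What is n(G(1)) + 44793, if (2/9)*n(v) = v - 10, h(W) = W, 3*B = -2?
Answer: 44658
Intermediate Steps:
B = -⅔ (B = (⅓)*(-2) = -⅔ ≈ -0.66667)
L(J, d) = 5 (L(J, d) = -(5 + 5)*(-3)/6 = -5*(-3)/3 = -⅙*(-30) = 5)
G(K) = -20 (G(K) = -4*5 = -20)
n(v) = -45 + 9*v/2 (n(v) = 9*(v - 10)/2 = 9*(-10 + v)/2 = -45 + 9*v/2)
n(G(1)) + 44793 = (-45 + (9/2)*(-20)) + 44793 = (-45 - 90) + 44793 = -135 + 44793 = 44658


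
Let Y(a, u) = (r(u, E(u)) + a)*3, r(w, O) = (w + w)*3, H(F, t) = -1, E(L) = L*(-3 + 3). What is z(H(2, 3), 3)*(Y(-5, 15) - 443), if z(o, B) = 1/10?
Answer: -94/5 ≈ -18.800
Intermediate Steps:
E(L) = 0 (E(L) = L*0 = 0)
r(w, O) = 6*w (r(w, O) = (2*w)*3 = 6*w)
z(o, B) = ⅒
Y(a, u) = 3*a + 18*u (Y(a, u) = (6*u + a)*3 = (a + 6*u)*3 = 3*a + 18*u)
z(H(2, 3), 3)*(Y(-5, 15) - 443) = ((3*(-5) + 18*15) - 443)/10 = ((-15 + 270) - 443)/10 = (255 - 443)/10 = (⅒)*(-188) = -94/5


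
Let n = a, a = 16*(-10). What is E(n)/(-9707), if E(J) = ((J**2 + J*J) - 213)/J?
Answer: 50987/1553120 ≈ 0.032829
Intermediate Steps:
a = -160
n = -160
E(J) = (-213 + 2*J**2)/J (E(J) = ((J**2 + J**2) - 213)/J = (2*J**2 - 213)/J = (-213 + 2*J**2)/J)
E(n)/(-9707) = (-213/(-160) + 2*(-160))/(-9707) = (-213*(-1/160) - 320)*(-1/9707) = (213/160 - 320)*(-1/9707) = -50987/160*(-1/9707) = 50987/1553120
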